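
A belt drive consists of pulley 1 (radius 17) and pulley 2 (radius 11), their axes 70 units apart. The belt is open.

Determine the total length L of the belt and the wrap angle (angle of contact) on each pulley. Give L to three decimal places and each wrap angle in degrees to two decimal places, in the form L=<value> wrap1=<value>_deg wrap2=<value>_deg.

open belt: β = asin((r2−r1)/C) = asin(-6/70) = -4.9171°
wrap1 = π − 2β = 189.8342°
wrap2 = π + 2β = 170.1658°
tangent length = C·cosβ = 69.7424
L = r1·wrap1 + r2·wrap2 + 2·C·cosβ = 17·3.3132 + 11·2.9700 + 2·69.7424 = 228.4792

L=228.479 wrap1=189.83_deg wrap2=170.17_deg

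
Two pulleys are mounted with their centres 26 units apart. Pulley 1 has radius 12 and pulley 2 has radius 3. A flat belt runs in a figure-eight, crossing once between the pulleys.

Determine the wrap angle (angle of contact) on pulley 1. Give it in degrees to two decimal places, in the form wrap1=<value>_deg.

crossed belt: β = asin((r1+r2)/C) = asin(15/26) = 35.2344°
wrap1 = wrap2 = π + 2β = 250.4688°

wrap1=250.47_deg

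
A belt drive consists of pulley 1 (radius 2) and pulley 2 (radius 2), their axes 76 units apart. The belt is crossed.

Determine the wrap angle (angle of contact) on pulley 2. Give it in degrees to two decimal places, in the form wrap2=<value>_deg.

wrap2=186.03_deg

crossed belt: β = asin((r1+r2)/C) = asin(4/76) = 3.0170°
wrap1 = wrap2 = π + 2β = 186.0339°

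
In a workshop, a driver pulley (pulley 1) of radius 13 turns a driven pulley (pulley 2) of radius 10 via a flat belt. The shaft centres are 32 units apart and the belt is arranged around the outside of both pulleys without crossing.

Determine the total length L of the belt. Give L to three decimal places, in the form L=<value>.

L=136.538

open belt: β = asin((r2−r1)/C) = asin(-3/32) = -5.3794°
wrap1 = π − 2β = 190.7588°
wrap2 = π + 2β = 169.2412°
tangent length = C·cosβ = 31.8591
L = r1·wrap1 + r2·wrap2 + 2·C·cosβ = 13·3.3294 + 10·2.9538 + 2·31.8591 = 136.5381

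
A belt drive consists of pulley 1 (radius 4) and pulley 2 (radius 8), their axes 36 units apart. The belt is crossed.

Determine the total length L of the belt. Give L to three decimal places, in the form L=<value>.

crossed belt: β = asin((r1+r2)/C) = asin(12/36) = 19.4712°
wrap1 = wrap2 = π + 2β = 218.9424°
tangent length = C·cosβ = 33.9411
L = (r1+r2)·wrap + 2·C·cosβ = 12·3.8213 + 2·33.9411 = 113.7374

L=113.737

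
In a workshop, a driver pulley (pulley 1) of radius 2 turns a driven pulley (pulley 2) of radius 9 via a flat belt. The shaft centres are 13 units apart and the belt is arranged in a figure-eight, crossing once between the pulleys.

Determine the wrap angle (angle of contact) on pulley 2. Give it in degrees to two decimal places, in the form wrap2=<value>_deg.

crossed belt: β = asin((r1+r2)/C) = asin(11/13) = 57.7958°
wrap1 = wrap2 = π + 2β = 295.5915°

wrap2=295.59_deg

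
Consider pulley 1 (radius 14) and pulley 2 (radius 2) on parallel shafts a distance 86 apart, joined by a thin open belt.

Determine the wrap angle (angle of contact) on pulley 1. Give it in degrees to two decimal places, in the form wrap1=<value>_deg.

open belt: β = asin((r2−r1)/C) = asin(-12/86) = -8.0209°
wrap1 = π − 2β = 196.0419°
wrap2 = π + 2β = 163.9581°

wrap1=196.04_deg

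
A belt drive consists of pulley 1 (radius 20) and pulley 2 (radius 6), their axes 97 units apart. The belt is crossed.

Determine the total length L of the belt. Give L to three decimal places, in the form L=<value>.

crossed belt: β = asin((r1+r2)/C) = asin(26/97) = 15.5477°
wrap1 = wrap2 = π + 2β = 211.0955°
tangent length = C·cosβ = 93.4505
L = (r1+r2)·wrap + 2·C·cosβ = 26·3.6843 + 2·93.4505 = 282.6931

L=282.693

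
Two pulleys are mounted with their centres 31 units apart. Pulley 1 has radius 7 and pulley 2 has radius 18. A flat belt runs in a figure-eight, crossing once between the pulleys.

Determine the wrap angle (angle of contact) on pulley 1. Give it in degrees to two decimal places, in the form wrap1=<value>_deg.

crossed belt: β = asin((r1+r2)/C) = asin(25/31) = 53.7507°
wrap1 = wrap2 = π + 2β = 287.5014°

wrap1=287.50_deg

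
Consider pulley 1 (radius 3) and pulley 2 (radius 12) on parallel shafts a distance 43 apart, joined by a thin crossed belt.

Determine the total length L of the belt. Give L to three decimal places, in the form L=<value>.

crossed belt: β = asin((r1+r2)/C) = asin(15/43) = 20.4162°
wrap1 = wrap2 = π + 2β = 220.8324°
tangent length = C·cosβ = 40.2989
L = (r1+r2)·wrap + 2·C·cosβ = 15·3.8543 + 2·40.2989 = 138.4116

L=138.412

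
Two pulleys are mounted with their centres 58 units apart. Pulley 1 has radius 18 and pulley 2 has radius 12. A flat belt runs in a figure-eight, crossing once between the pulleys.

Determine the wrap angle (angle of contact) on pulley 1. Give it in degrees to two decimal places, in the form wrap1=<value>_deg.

wrap1=242.29_deg

crossed belt: β = asin((r1+r2)/C) = asin(30/58) = 31.1474°
wrap1 = wrap2 = π + 2β = 242.2948°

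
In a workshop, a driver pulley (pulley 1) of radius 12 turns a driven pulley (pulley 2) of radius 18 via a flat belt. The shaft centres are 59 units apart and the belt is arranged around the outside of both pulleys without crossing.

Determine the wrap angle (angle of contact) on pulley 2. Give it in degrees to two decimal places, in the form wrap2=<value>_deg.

open belt: β = asin((r2−r1)/C) = asin(6/59) = 5.8368°
wrap1 = π − 2β = 168.3264°
wrap2 = π + 2β = 191.6736°

wrap2=191.67_deg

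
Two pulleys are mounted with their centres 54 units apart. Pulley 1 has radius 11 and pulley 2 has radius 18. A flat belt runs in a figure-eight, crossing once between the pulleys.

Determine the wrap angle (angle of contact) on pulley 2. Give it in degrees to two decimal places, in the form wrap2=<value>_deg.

crossed belt: β = asin((r1+r2)/C) = asin(29/54) = 32.4822°
wrap1 = wrap2 = π + 2β = 244.9643°

wrap2=244.96_deg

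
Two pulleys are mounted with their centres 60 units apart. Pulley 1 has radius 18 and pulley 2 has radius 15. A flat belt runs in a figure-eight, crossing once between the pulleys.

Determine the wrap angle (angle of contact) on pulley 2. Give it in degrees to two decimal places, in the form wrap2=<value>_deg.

crossed belt: β = asin((r1+r2)/C) = asin(33/60) = 33.3670°
wrap1 = wrap2 = π + 2β = 246.7340°

wrap2=246.73_deg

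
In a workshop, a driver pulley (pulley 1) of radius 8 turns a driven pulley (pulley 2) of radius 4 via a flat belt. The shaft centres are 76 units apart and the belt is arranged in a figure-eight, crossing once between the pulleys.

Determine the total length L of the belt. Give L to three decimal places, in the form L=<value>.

crossed belt: β = asin((r1+r2)/C) = asin(12/76) = 9.0847°
wrap1 = wrap2 = π + 2β = 198.1694°
tangent length = C·cosβ = 75.0467
L = (r1+r2)·wrap + 2·C·cosβ = 12·3.4587 + 2·75.0467 = 191.5978

L=191.598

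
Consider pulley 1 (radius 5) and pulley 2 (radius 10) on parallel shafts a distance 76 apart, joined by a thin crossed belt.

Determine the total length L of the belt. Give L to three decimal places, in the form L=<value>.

crossed belt: β = asin((r1+r2)/C) = asin(15/76) = 11.3831°
wrap1 = wrap2 = π + 2β = 202.7662°
tangent length = C·cosβ = 74.5050
L = (r1+r2)·wrap + 2·C·cosβ = 15·3.5389 + 2·74.5050 = 202.0941

L=202.094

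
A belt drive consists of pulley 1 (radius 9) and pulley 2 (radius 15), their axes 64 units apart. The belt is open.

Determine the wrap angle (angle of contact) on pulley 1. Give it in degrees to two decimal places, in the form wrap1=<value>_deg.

wrap1=169.24_deg

open belt: β = asin((r2−r1)/C) = asin(6/64) = 5.3794°
wrap1 = π − 2β = 169.2412°
wrap2 = π + 2β = 190.7588°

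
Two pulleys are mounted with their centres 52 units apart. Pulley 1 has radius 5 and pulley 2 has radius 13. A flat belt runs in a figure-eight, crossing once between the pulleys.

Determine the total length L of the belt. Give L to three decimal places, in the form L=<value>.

L=166.844

crossed belt: β = asin((r1+r2)/C) = asin(18/52) = 20.2522°
wrap1 = wrap2 = π + 2β = 220.5045°
tangent length = C·cosβ = 48.7852
L = (r1+r2)·wrap + 2·C·cosβ = 18·3.8485 + 2·48.7852 = 166.8440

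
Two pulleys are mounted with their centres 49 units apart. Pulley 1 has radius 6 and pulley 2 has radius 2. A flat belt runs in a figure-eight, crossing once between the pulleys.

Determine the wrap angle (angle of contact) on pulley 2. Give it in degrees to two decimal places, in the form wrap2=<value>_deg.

crossed belt: β = asin((r1+r2)/C) = asin(8/49) = 9.3965°
wrap1 = wrap2 = π + 2β = 198.7930°

wrap2=198.79_deg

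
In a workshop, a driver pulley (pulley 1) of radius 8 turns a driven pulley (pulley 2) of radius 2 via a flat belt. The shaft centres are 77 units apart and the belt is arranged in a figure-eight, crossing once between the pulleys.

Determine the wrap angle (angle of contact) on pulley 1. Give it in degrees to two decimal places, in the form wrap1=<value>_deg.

crossed belt: β = asin((r1+r2)/C) = asin(10/77) = 7.4621°
wrap1 = wrap2 = π + 2β = 194.9242°

wrap1=194.92_deg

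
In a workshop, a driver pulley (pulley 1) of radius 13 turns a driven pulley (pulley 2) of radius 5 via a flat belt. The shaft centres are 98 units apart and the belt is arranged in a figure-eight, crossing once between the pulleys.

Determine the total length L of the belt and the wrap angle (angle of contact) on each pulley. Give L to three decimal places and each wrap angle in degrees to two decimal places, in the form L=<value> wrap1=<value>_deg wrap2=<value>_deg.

L=255.864 wrap1=201.17_deg wrap2=201.17_deg

crossed belt: β = asin((r1+r2)/C) = asin(18/98) = 10.5838°
wrap1 = wrap2 = π + 2β = 201.1676°
tangent length = C·cosβ = 96.3328
L = (r1+r2)·wrap + 2·C·cosβ = 18·3.5110 + 2·96.3328 = 255.8642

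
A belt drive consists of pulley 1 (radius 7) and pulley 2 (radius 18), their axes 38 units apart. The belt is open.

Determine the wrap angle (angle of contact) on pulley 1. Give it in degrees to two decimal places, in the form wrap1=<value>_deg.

open belt: β = asin((r2−r1)/C) = asin(11/38) = 16.8264°
wrap1 = π − 2β = 146.3471°
wrap2 = π + 2β = 213.6529°

wrap1=146.35_deg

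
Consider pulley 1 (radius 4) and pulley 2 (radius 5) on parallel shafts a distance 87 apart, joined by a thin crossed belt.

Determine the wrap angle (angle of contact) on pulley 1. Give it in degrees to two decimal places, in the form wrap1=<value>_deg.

wrap1=191.88_deg

crossed belt: β = asin((r1+r2)/C) = asin(9/87) = 5.9378°
wrap1 = wrap2 = π + 2β = 191.8755°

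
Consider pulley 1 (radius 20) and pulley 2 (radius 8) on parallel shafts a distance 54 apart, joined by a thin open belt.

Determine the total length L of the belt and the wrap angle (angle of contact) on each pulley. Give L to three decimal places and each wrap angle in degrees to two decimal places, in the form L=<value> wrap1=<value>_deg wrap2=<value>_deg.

open belt: β = asin((r2−r1)/C) = asin(-12/54) = -12.8396°
wrap1 = π − 2β = 205.6792°
wrap2 = π + 2β = 154.3208°
tangent length = C·cosβ = 52.6498
L = r1·wrap1 + r2·wrap2 + 2·C·cosβ = 20·3.5898 + 8·2.6934 + 2·52.6498 = 198.6424

L=198.642 wrap1=205.68_deg wrap2=154.32_deg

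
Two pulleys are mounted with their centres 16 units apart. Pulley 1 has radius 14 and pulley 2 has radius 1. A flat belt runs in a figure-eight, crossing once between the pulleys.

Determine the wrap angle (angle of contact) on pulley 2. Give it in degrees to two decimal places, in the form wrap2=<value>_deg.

wrap2=319.27_deg

crossed belt: β = asin((r1+r2)/C) = asin(15/16) = 69.6359°
wrap1 = wrap2 = π + 2β = 319.2717°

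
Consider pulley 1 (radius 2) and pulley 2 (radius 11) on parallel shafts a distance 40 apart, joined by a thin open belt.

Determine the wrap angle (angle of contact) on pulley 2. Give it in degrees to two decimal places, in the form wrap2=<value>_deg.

open belt: β = asin((r2−r1)/C) = asin(9/40) = 13.0029°
wrap1 = π − 2β = 153.9942°
wrap2 = π + 2β = 206.0058°

wrap2=206.01_deg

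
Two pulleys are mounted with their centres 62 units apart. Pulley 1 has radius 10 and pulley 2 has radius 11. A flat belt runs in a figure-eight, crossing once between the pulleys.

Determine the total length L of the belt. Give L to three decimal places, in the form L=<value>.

crossed belt: β = asin((r1+r2)/C) = asin(21/62) = 19.7983°
wrap1 = wrap2 = π + 2β = 219.5966°
tangent length = C·cosβ = 58.3352
L = (r1+r2)·wrap + 2·C·cosβ = 21·3.8327 + 2·58.3352 = 197.1568

L=197.157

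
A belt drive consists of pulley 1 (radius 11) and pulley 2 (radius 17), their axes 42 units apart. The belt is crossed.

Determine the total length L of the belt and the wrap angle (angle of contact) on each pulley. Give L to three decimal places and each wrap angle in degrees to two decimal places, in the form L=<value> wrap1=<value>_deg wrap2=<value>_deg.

crossed belt: β = asin((r1+r2)/C) = asin(28/42) = 41.8103°
wrap1 = wrap2 = π + 2β = 263.6206°
tangent length = C·cosβ = 31.3050
L = (r1+r2)·wrap + 2·C·cosβ = 28·4.6010 + 2·31.3050 = 191.4392

L=191.439 wrap1=263.62_deg wrap2=263.62_deg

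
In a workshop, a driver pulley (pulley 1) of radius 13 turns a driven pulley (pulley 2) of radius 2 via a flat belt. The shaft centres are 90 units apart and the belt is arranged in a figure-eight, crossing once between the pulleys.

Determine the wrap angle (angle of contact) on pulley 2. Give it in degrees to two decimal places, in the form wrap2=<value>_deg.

crossed belt: β = asin((r1+r2)/C) = asin(15/90) = 9.5941°
wrap1 = wrap2 = π + 2β = 199.1881°

wrap2=199.19_deg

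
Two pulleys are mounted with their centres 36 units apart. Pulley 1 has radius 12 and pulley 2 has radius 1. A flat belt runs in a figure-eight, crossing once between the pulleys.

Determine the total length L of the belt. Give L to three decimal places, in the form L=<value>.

L=117.588

crossed belt: β = asin((r1+r2)/C) = asin(13/36) = 21.1684°
wrap1 = wrap2 = π + 2β = 222.3369°
tangent length = C·cosβ = 33.5708
L = (r1+r2)·wrap + 2·C·cosβ = 13·3.8805 + 2·33.5708 = 117.5883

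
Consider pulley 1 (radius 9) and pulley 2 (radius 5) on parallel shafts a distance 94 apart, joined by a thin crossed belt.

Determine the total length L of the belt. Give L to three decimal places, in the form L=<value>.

L=234.071

crossed belt: β = asin((r1+r2)/C) = asin(14/94) = 8.5653°
wrap1 = wrap2 = π + 2β = 197.1306°
tangent length = C·cosβ = 92.9516
L = (r1+r2)·wrap + 2·C·cosβ = 14·3.4406 + 2·92.9516 = 234.0713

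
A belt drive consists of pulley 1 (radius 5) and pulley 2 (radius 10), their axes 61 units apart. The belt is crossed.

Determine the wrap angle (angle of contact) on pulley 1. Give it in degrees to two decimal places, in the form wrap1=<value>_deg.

crossed belt: β = asin((r1+r2)/C) = asin(15/61) = 14.2351°
wrap1 = wrap2 = π + 2β = 208.4702°

wrap1=208.47_deg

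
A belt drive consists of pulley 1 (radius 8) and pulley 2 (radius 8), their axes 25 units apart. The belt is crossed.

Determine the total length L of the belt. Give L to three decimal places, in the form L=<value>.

L=110.908

crossed belt: β = asin((r1+r2)/C) = asin(16/25) = 39.7918°
wrap1 = wrap2 = π + 2β = 259.5836°
tangent length = C·cosβ = 19.2094
L = (r1+r2)·wrap + 2·C·cosβ = 16·4.5306 + 2·19.2094 = 110.9082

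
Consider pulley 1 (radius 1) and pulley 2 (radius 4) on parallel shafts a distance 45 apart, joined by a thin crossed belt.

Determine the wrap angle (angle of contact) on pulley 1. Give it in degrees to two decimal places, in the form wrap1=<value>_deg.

crossed belt: β = asin((r1+r2)/C) = asin(5/45) = 6.3794°
wrap1 = wrap2 = π + 2β = 192.7587°

wrap1=192.76_deg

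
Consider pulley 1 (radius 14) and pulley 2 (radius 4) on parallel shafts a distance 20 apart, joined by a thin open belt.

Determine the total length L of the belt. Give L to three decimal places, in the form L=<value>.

open belt: β = asin((r2−r1)/C) = asin(-10/20) = -30.0000°
wrap1 = π − 2β = 240.0000°
wrap2 = π + 2β = 120.0000°
tangent length = C·cosβ = 17.3205
L = r1·wrap1 + r2·wrap2 + 2·C·cosβ = 14·4.1888 + 4·2.0944 + 2·17.3205 = 101.6617

L=101.662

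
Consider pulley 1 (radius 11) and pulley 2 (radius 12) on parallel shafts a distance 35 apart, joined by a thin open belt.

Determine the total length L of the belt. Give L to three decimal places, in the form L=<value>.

open belt: β = asin((r2−r1)/C) = asin(1/35) = 1.6372°
wrap1 = π − 2β = 176.7255°
wrap2 = π + 2β = 183.2745°
tangent length = C·cosβ = 34.9857
L = r1·wrap1 + r2·wrap2 + 2·C·cosβ = 11·3.0844 + 12·3.1987 + 2·34.9857 = 142.2852

L=142.285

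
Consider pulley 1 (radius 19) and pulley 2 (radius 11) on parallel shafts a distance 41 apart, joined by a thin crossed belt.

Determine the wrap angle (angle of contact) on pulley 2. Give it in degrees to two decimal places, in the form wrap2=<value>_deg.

crossed belt: β = asin((r1+r2)/C) = asin(30/41) = 47.0297°
wrap1 = wrap2 = π + 2β = 274.0594°

wrap2=274.06_deg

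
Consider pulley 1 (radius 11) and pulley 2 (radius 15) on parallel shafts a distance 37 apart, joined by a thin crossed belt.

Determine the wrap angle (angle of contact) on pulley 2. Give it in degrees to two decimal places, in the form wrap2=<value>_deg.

crossed belt: β = asin((r1+r2)/C) = asin(26/37) = 44.6442°
wrap1 = wrap2 = π + 2β = 269.2885°

wrap2=269.29_deg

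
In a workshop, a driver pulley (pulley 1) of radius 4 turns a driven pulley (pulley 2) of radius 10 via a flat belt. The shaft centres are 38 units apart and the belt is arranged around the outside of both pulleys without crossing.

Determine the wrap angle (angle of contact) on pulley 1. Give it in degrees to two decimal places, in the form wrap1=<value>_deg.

open belt: β = asin((r2−r1)/C) = asin(6/38) = 9.0847°
wrap1 = π − 2β = 161.8306°
wrap2 = π + 2β = 198.1694°

wrap1=161.83_deg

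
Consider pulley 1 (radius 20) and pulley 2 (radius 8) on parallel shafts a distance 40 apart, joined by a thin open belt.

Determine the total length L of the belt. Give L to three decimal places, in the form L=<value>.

L=171.592

open belt: β = asin((r2−r1)/C) = asin(-12/40) = -17.4576°
wrap1 = π − 2β = 214.9152°
wrap2 = π + 2β = 145.0848°
tangent length = C·cosβ = 38.1576
L = r1·wrap1 + r2·wrap2 + 2·C·cosβ = 20·3.7510 + 8·2.5322 + 2·38.1576 = 171.5924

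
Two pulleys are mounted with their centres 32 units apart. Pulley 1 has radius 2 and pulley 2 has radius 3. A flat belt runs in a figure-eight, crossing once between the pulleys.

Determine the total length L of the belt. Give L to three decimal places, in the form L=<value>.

L=80.491

crossed belt: β = asin((r1+r2)/C) = asin(5/32) = 8.9893°
wrap1 = wrap2 = π + 2β = 197.9786°
tangent length = C·cosβ = 31.6070
L = (r1+r2)·wrap + 2·C·cosβ = 5·3.4554 + 2·31.6070 = 80.4908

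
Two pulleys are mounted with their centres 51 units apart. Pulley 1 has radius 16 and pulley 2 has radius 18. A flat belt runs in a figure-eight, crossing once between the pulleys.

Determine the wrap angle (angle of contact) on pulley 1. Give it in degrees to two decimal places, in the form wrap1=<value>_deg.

wrap1=263.62_deg

crossed belt: β = asin((r1+r2)/C) = asin(34/51) = 41.8103°
wrap1 = wrap2 = π + 2β = 263.6206°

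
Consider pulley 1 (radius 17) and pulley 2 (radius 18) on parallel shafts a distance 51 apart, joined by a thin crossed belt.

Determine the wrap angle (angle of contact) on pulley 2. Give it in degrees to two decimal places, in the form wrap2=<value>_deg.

wrap2=266.67_deg

crossed belt: β = asin((r1+r2)/C) = asin(35/51) = 43.3359°
wrap1 = wrap2 = π + 2β = 266.6718°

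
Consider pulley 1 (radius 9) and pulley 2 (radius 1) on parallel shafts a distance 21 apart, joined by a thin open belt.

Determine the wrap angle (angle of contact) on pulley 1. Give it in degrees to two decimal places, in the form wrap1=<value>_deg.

open belt: β = asin((r2−r1)/C) = asin(-8/21) = -22.3927°
wrap1 = π − 2β = 224.7854°
wrap2 = π + 2β = 135.2146°

wrap1=224.79_deg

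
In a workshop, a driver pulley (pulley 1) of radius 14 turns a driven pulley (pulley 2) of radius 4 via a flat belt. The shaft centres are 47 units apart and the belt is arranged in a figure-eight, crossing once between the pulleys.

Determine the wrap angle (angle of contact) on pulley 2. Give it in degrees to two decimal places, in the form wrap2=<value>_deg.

crossed belt: β = asin((r1+r2)/C) = asin(18/47) = 22.5183°
wrap1 = wrap2 = π + 2β = 225.0366°

wrap2=225.04_deg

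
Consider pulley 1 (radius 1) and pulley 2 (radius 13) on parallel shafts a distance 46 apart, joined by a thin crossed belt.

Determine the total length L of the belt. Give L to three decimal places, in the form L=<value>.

L=140.277

crossed belt: β = asin((r1+r2)/C) = asin(14/46) = 17.7189°
wrap1 = wrap2 = π + 2β = 215.4379°
tangent length = C·cosβ = 43.8178
L = (r1+r2)·wrap + 2·C·cosβ = 14·3.7601 + 2·43.8178 = 140.2770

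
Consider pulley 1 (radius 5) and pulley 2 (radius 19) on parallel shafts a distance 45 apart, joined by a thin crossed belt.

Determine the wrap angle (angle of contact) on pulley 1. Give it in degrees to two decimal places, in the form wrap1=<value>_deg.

crossed belt: β = asin((r1+r2)/C) = asin(24/45) = 32.2310°
wrap1 = wrap2 = π + 2β = 244.4619°

wrap1=244.46_deg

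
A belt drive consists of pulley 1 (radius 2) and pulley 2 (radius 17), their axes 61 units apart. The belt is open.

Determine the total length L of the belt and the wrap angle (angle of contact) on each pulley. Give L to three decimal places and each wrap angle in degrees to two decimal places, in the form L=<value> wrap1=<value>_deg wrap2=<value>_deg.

L=185.398 wrap1=151.53_deg wrap2=208.47_deg

open belt: β = asin((r2−r1)/C) = asin(15/61) = 14.2351°
wrap1 = π − 2β = 151.5298°
wrap2 = π + 2β = 208.4702°
tangent length = C·cosβ = 59.1270
L = r1·wrap1 + r2·wrap2 + 2·C·cosβ = 2·2.6447 + 17·3.6385 + 2·59.1270 = 185.3977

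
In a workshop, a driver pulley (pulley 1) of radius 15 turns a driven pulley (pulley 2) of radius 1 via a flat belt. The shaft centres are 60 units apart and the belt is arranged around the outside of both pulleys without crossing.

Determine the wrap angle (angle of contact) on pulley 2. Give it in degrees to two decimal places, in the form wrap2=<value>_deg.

wrap2=153.01_deg

open belt: β = asin((r2−r1)/C) = asin(-14/60) = -13.4934°
wrap1 = π − 2β = 206.9868°
wrap2 = π + 2β = 153.0132°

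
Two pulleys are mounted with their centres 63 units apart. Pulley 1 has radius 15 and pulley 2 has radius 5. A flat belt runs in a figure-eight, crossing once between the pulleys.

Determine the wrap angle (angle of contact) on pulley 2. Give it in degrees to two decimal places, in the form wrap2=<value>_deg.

wrap2=217.02_deg

crossed belt: β = asin((r1+r2)/C) = asin(20/63) = 18.5094°
wrap1 = wrap2 = π + 2β = 217.0188°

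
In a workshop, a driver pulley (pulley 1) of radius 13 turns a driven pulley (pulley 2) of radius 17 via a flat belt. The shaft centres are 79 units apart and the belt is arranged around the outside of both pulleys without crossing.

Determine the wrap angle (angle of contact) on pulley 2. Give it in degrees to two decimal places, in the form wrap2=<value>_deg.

wrap2=185.80_deg

open belt: β = asin((r2−r1)/C) = asin(4/79) = 2.9023°
wrap1 = π − 2β = 174.1954°
wrap2 = π + 2β = 185.8046°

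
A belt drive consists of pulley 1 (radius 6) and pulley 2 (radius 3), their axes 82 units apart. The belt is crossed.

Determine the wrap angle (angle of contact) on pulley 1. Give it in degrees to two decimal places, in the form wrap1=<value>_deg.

wrap1=192.60_deg

crossed belt: β = asin((r1+r2)/C) = asin(9/82) = 6.3013°
wrap1 = wrap2 = π + 2β = 192.6025°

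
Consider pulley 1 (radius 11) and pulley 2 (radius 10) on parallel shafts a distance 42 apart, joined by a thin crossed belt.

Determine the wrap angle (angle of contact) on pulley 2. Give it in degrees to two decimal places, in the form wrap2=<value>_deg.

wrap2=240.00_deg

crossed belt: β = asin((r1+r2)/C) = asin(21/42) = 30.0000°
wrap1 = wrap2 = π + 2β = 240.0000°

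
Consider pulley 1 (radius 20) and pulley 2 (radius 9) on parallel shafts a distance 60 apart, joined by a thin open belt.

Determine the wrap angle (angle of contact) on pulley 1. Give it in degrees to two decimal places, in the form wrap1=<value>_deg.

open belt: β = asin((r2−r1)/C) = asin(-11/60) = -10.5640°
wrap1 = π − 2β = 201.1280°
wrap2 = π + 2β = 158.8720°

wrap1=201.13_deg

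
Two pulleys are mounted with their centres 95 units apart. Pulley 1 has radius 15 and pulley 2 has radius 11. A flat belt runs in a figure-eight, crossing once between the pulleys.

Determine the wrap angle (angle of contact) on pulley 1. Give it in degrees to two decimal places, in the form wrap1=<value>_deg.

wrap1=211.77_deg

crossed belt: β = asin((r1+r2)/C) = asin(26/95) = 15.8836°
wrap1 = wrap2 = π + 2β = 211.7672°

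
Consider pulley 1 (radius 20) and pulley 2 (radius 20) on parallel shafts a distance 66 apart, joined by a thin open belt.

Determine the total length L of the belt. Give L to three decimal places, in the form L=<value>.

open belt: β = asin((r2−r1)/C) = asin(0/66) = 0.0000°
wrap1 = π − 2β = 180.0000°
wrap2 = π + 2β = 180.0000°
tangent length = C·cosβ = 66.0000
L = r1·wrap1 + r2·wrap2 + 2·C·cosβ = 20·3.1416 + 20·3.1416 + 2·66.0000 = 257.6637

L=257.664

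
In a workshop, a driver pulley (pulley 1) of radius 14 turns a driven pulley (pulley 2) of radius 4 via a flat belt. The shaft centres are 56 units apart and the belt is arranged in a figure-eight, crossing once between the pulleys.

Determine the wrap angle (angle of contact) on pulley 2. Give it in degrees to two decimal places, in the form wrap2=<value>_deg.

wrap2=217.50_deg

crossed belt: β = asin((r1+r2)/C) = asin(18/56) = 18.7493°
wrap1 = wrap2 = π + 2β = 217.4987°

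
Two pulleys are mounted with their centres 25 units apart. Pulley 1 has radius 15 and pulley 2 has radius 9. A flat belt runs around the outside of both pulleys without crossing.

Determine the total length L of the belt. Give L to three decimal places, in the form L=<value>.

open belt: β = asin((r2−r1)/C) = asin(-6/25) = -13.8865°
wrap1 = π − 2β = 207.7731°
wrap2 = π + 2β = 152.2269°
tangent length = C·cosβ = 24.2693
L = r1·wrap1 + r2·wrap2 + 2·C·cosβ = 15·3.6263 + 9·2.6569 + 2·24.2693 = 126.8453

L=126.845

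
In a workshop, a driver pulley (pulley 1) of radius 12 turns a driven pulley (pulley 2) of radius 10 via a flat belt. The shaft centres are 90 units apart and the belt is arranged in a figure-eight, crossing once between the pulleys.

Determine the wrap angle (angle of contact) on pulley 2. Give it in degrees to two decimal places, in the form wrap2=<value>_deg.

crossed belt: β = asin((r1+r2)/C) = asin(22/90) = 14.1490°
wrap1 = wrap2 = π + 2β = 208.2980°

wrap2=208.30_deg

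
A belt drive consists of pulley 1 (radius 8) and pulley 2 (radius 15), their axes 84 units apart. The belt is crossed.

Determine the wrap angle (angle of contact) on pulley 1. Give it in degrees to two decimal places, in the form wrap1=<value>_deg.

wrap1=211.78_deg

crossed belt: β = asin((r1+r2)/C) = asin(23/84) = 15.8911°
wrap1 = wrap2 = π + 2β = 211.7822°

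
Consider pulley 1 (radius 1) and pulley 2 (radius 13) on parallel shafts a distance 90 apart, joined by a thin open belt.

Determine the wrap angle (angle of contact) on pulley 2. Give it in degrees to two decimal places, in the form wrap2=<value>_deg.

open belt: β = asin((r2−r1)/C) = asin(12/90) = 7.6623°
wrap1 = π − 2β = 164.6755°
wrap2 = π + 2β = 195.3245°

wrap2=195.32_deg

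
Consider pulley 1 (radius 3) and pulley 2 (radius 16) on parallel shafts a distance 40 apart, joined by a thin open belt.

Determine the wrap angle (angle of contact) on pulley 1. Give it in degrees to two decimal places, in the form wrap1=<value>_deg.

wrap1=142.07_deg

open belt: β = asin((r2−r1)/C) = asin(13/40) = 18.9656°
wrap1 = π − 2β = 142.0689°
wrap2 = π + 2β = 217.9311°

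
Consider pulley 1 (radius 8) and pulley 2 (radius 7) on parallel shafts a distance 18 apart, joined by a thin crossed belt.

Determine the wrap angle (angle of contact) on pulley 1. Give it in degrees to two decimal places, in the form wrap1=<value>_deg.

wrap1=292.89_deg

crossed belt: β = asin((r1+r2)/C) = asin(15/18) = 56.4427°
wrap1 = wrap2 = π + 2β = 292.8854°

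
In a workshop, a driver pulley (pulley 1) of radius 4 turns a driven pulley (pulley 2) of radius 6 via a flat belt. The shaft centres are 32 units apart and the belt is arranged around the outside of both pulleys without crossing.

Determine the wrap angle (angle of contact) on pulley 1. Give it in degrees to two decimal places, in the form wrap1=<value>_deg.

open belt: β = asin((r2−r1)/C) = asin(2/32) = 3.5833°
wrap1 = π − 2β = 172.8334°
wrap2 = π + 2β = 187.1666°

wrap1=172.83_deg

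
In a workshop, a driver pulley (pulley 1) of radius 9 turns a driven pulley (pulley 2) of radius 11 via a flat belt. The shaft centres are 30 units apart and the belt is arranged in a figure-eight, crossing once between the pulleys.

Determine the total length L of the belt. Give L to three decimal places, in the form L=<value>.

crossed belt: β = asin((r1+r2)/C) = asin(20/30) = 41.8103°
wrap1 = wrap2 = π + 2β = 263.6206°
tangent length = C·cosβ = 22.3607
L = (r1+r2)·wrap + 2·C·cosβ = 20·4.6010 + 2·22.3607 = 136.7423

L=136.742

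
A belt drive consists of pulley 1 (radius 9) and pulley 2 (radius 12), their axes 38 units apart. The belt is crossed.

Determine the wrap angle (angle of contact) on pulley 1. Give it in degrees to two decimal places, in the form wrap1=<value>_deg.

wrap1=247.10_deg

crossed belt: β = asin((r1+r2)/C) = asin(21/38) = 33.5477°
wrap1 = wrap2 = π + 2β = 247.0955°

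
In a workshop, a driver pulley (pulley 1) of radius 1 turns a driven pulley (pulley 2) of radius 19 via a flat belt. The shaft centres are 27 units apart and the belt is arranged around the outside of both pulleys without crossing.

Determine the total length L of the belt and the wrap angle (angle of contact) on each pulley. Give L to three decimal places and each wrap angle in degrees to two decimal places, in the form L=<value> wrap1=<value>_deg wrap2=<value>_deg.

open belt: β = asin((r2−r1)/C) = asin(18/27) = 41.8103°
wrap1 = π − 2β = 96.3794°
wrap2 = π + 2β = 263.6206°
tangent length = C·cosβ = 20.1246
L = r1·wrap1 + r2·wrap2 + 2·C·cosβ = 1·1.6821 + 19·4.6010 + 2·20.1246 = 129.3513

L=129.351 wrap1=96.38_deg wrap2=263.62_deg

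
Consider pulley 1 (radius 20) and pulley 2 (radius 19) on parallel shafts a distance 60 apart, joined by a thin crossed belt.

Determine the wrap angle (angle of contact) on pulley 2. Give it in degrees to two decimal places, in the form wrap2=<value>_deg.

wrap2=261.08_deg

crossed belt: β = asin((r1+r2)/C) = asin(39/60) = 40.5416°
wrap1 = wrap2 = π + 2β = 261.0832°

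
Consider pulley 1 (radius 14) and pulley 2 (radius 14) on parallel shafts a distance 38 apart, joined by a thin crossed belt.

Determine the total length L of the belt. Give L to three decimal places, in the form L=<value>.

L=185.735

crossed belt: β = asin((r1+r2)/C) = asin(28/38) = 47.4631°
wrap1 = wrap2 = π + 2β = 274.9262°
tangent length = C·cosβ = 25.6905
L = (r1+r2)·wrap + 2·C·cosβ = 28·4.7984 + 2·25.6905 = 185.7352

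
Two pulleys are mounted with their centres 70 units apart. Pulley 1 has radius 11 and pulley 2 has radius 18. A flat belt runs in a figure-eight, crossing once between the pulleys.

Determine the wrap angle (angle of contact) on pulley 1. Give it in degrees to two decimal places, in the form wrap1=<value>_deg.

crossed belt: β = asin((r1+r2)/C) = asin(29/70) = 24.4743°
wrap1 = wrap2 = π + 2β = 228.9487°

wrap1=228.95_deg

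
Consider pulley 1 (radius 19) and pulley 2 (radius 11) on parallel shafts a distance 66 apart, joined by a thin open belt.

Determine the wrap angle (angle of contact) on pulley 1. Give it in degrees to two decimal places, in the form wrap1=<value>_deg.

wrap1=193.92_deg

open belt: β = asin((r2−r1)/C) = asin(-8/66) = -6.9621°
wrap1 = π − 2β = 193.9241°
wrap2 = π + 2β = 166.0759°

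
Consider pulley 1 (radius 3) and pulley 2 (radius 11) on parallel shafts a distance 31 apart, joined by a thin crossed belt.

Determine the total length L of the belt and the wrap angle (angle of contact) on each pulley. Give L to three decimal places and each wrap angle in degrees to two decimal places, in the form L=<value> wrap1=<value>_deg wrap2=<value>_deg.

crossed belt: β = asin((r1+r2)/C) = asin(14/31) = 26.8472°
wrap1 = wrap2 = π + 2β = 233.6944°
tangent length = C·cosβ = 27.6586
L = (r1+r2)·wrap + 2·C·cosβ = 14·4.0787 + 2·27.6586 = 112.4196

L=112.420 wrap1=233.69_deg wrap2=233.69_deg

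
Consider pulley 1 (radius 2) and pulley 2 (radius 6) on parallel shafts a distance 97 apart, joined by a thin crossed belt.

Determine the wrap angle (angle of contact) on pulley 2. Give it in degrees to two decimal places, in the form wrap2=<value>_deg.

crossed belt: β = asin((r1+r2)/C) = asin(8/97) = 4.7308°
wrap1 = wrap2 = π + 2β = 189.4616°

wrap2=189.46_deg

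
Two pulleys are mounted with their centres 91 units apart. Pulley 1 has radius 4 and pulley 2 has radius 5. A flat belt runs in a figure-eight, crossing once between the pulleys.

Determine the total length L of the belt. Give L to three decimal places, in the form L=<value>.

crossed belt: β = asin((r1+r2)/C) = asin(9/91) = 5.6759°
wrap1 = wrap2 = π + 2β = 191.3518°
tangent length = C·cosβ = 90.5539
L = (r1+r2)·wrap + 2·C·cosβ = 9·3.3397 + 2·90.5539 = 211.1652

L=211.165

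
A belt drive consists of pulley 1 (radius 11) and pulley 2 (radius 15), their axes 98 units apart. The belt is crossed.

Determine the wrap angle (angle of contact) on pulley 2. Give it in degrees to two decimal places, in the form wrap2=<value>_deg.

wrap2=210.77_deg

crossed belt: β = asin((r1+r2)/C) = asin(26/98) = 15.3851°
wrap1 = wrap2 = π + 2β = 210.7703°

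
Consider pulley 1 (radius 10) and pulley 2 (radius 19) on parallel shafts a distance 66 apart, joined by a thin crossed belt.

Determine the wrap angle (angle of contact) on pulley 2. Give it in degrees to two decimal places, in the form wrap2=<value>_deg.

wrap2=232.13_deg

crossed belt: β = asin((r1+r2)/C) = asin(29/66) = 26.0652°
wrap1 = wrap2 = π + 2β = 232.1304°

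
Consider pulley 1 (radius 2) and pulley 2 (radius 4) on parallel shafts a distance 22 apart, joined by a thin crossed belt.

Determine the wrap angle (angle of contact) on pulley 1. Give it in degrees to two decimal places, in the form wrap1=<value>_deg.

wrap1=211.65_deg

crossed belt: β = asin((r1+r2)/C) = asin(6/22) = 15.8266°
wrap1 = wrap2 = π + 2β = 211.6532°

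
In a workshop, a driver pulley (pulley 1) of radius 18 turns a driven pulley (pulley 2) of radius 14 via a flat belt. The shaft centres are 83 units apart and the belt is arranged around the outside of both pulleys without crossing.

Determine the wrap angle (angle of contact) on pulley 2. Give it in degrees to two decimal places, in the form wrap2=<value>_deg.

wrap2=174.48_deg

open belt: β = asin((r2−r1)/C) = asin(-4/83) = -2.7623°
wrap1 = π − 2β = 185.5246°
wrap2 = π + 2β = 174.4754°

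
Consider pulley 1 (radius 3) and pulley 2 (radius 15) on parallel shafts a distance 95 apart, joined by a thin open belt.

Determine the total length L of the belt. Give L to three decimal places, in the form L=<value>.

L=248.066

open belt: β = asin((r2−r1)/C) = asin(12/95) = 7.2567°
wrap1 = π − 2β = 165.4865°
wrap2 = π + 2β = 194.5135°
tangent length = C·cosβ = 94.2391
L = r1·wrap1 + r2·wrap2 + 2·C·cosβ = 3·2.8883 + 15·3.3949 + 2·94.2391 = 248.0665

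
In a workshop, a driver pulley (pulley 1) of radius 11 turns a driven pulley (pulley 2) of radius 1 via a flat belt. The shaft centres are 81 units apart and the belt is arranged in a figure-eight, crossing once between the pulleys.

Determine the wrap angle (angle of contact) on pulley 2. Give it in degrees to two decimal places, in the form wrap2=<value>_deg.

wrap2=197.04_deg

crossed belt: β = asin((r1+r2)/C) = asin(12/81) = 8.5196°
wrap1 = wrap2 = π + 2β = 197.0392°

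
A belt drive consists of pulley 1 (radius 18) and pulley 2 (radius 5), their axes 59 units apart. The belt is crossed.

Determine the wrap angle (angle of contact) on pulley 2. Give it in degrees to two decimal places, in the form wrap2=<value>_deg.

crossed belt: β = asin((r1+r2)/C) = asin(23/59) = 22.9440°
wrap1 = wrap2 = π + 2β = 225.8879°

wrap2=225.89_deg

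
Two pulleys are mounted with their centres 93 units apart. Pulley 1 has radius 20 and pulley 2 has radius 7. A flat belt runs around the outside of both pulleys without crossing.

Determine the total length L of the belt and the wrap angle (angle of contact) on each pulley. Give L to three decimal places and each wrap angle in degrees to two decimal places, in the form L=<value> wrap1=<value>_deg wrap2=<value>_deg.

open belt: β = asin((r2−r1)/C) = asin(-13/93) = -8.0354°
wrap1 = π − 2β = 196.0708°
wrap2 = π + 2β = 163.9292°
tangent length = C·cosβ = 92.0869
L = r1·wrap1 + r2·wrap2 + 2·C·cosβ = 20·3.4221 + 7·2.8611 + 2·92.0869 = 272.6432

L=272.643 wrap1=196.07_deg wrap2=163.93_deg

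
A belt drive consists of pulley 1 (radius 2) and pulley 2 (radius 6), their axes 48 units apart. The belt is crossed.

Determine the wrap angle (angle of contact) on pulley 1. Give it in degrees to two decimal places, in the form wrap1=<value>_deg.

crossed belt: β = asin((r1+r2)/C) = asin(8/48) = 9.5941°
wrap1 = wrap2 = π + 2β = 199.1881°

wrap1=199.19_deg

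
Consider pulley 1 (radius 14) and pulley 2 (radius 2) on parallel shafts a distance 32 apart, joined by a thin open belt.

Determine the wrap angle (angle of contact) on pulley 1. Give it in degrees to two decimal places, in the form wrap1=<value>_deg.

wrap1=224.05_deg

open belt: β = asin((r2−r1)/C) = asin(-12/32) = -22.0243°
wrap1 = π − 2β = 224.0486°
wrap2 = π + 2β = 135.9514°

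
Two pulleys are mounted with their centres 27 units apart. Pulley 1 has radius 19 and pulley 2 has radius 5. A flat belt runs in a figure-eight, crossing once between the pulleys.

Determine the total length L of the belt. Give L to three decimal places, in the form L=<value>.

L=152.693

crossed belt: β = asin((r1+r2)/C) = asin(24/27) = 62.7340°
wrap1 = wrap2 = π + 2β = 305.4679°
tangent length = C·cosβ = 12.3693
L = (r1+r2)·wrap + 2·C·cosβ = 24·5.3314 + 2·12.3693 = 152.6927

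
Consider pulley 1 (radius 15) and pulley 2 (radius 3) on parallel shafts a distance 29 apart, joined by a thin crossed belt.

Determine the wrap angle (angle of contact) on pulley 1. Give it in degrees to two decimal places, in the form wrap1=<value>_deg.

crossed belt: β = asin((r1+r2)/C) = asin(18/29) = 38.3665°
wrap1 = wrap2 = π + 2β = 256.7330°

wrap1=256.73_deg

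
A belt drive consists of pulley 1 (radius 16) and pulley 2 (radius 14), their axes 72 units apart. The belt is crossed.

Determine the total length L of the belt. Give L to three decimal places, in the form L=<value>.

L=250.939

crossed belt: β = asin((r1+r2)/C) = asin(30/72) = 24.6243°
wrap1 = wrap2 = π + 2β = 229.2486°
tangent length = C·cosβ = 65.4523
L = (r1+r2)·wrap + 2·C·cosβ = 30·4.0011 + 2·65.4523 = 250.9389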